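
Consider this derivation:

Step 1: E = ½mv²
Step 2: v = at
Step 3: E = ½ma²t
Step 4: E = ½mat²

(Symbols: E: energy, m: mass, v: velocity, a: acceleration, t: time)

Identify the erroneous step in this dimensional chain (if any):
Step 3

Step 1: E = ½mv² → LHS [L^2 M T^-2], RHS [L^2 M T^-2] ✓
Step 2: v = at → LHS [L T^-1], RHS [L T^-1] ✓
Step 3: E = ½ma²t → LHS [L^2 M T^-2], RHS [L^2 M T^-3] ✗

The first dimensional inconsistency appears in step 3: E = ½ma²t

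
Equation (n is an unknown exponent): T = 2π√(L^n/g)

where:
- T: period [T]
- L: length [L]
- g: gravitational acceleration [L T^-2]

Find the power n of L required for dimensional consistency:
n = 1

T has dimensions [T]; L has dimensions [L].
With n = 1: 2π√(L^1/g) has dimensions [T], matching the LHS ✓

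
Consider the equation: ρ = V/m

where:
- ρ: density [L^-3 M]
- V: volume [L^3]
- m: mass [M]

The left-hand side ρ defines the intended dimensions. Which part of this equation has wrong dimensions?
The right-hand side term V/m

ρ has dimensions [L^-3 M], but V/m has dimensions [L^3 M^-1], so the term V/m is dimensionally wrong for ρ.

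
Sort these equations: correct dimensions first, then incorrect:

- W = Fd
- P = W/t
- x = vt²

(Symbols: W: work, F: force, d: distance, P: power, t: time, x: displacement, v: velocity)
Dimensionally correct: W = Fd, P = W/t
Dimensionally incorrect: x = vt²
Ordered (correct first, then incorrect): W = Fd, P = W/t, x = vt²

- W = Fd: LHS [L^2 M T^-2], RHS [L^2 M T^-2] → correct ✓
- P = W/t: LHS [L^2 M T^-3], RHS [L^2 M T^-3] → correct ✓
- x = vt²: LHS [L], RHS [L T] → incorrect ✗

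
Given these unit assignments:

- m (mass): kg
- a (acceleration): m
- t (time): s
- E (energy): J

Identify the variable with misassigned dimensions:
a

The variable a (acceleration) should have units m/s², not m.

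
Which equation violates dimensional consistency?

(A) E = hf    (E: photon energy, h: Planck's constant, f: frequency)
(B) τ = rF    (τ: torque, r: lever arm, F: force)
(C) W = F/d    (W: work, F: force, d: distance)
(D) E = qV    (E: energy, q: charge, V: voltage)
(C) W = F/d

The equation (C) W = F/d is dimensionally incorrect.

LHS (W): [L^2 M T^-2]
RHS (F/d): [M T^-2] ✗

The dimensions do not match. The other three equations balance.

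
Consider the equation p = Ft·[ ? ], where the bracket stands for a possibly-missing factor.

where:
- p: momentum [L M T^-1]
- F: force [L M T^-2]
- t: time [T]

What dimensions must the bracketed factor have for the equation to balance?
Nothing is missing — the bracketed factor must be dimensionless.

p has dimensions [L M T^-1] and Ft already has dimensions [L M T^-1], so p = Ft is dimensionally complete.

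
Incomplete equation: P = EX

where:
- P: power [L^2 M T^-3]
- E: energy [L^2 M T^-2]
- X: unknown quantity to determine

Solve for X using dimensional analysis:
X = f (inverse time / frequency (1/t)), dimensions [T^-1]

P has dimensions [L^2 M T^-3]; the rest of the RHS (E) has dimensions [L^2 M T^-2].
So X must have dimensions [T^-1] — X = f (inverse time / frequency (1/t)).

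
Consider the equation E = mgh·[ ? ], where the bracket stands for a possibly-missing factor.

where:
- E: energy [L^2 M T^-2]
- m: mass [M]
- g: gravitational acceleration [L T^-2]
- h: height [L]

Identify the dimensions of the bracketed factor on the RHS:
Nothing is missing — the bracketed factor must be dimensionless.

E has dimensions [L^2 M T^-2] and mgh already has dimensions [L^2 M T^-2], so E = mgh is dimensionally complete.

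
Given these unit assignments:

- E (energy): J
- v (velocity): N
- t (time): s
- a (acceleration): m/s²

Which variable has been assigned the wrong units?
v

The variable v (velocity) should have units m/s, not N.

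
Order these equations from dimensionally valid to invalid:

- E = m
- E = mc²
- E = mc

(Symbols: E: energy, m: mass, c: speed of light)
Dimensionally correct: E = mc²
Dimensionally incorrect: E = m, E = mc
Ordered (correct first, then incorrect): E = mc², E = m, E = mc

- E = m: LHS [L^2 M T^-2], RHS [M] → incorrect ✗
- E = mc²: LHS [L^2 M T^-2], RHS [L^2 M T^-2] → correct ✓
- E = mc: LHS [L^2 M T^-2], RHS [L M T^-1] → incorrect ✗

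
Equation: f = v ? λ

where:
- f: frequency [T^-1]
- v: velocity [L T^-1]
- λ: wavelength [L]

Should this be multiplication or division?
division (÷): f = v ÷ λ

f [T^-1]; v [L T^-1]; λ [L].
v × λ → [L^2 T^-1] ✗
v ÷ λ → [T^-1] ✓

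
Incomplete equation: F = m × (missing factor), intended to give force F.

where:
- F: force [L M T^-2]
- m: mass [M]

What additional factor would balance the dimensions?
a (acceleration), dimensions [L T^-2]

F has dimensions [L M T^-2] and m has dimensions [M].
The missing factor must have dimensions [L M T^-2] / [M] = [L T^-2], i.e. acceleration (a).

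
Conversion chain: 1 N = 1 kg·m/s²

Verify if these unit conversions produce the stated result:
The chain is correct (no errors).

Correct: Newton is defined as kg·m/s²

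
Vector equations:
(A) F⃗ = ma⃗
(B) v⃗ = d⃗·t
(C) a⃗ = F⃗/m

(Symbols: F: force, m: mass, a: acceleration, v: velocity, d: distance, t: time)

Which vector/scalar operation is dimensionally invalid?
(B) v⃗ = d⃗·t

(A) F⃗ = ma⃗: LHS [L M T^-2], RHS [L M T^-2] ✓ — Force and acceleration are vectors, mass is a scalar
(B) v⃗ = d⃗·t: LHS [L T^-1], RHS [L T] ✗ — velocity is displacement per time; should be d⃗/t
(C) a⃗ = F⃗/m: LHS [L T^-2], RHS [L T^-2] ✓ — force (vector) divided by mass (scalar)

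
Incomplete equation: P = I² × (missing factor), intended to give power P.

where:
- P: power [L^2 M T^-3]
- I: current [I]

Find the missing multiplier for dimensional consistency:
R (resistance), dimensions [I^-2 L^2 M T^-3]

P has dimensions [L^2 M T^-3] and I² has dimensions [I^2].
The missing factor must have dimensions [L^2 M T^-3] / [I^2] = [I^-2 L^2 M T^-3], i.e. resistance (R).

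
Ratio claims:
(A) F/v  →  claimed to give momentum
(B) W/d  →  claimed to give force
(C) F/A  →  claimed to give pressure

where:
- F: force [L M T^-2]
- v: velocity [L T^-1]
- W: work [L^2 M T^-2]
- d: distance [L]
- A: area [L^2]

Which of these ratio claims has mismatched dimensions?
(A) F/v does not give momentum

(A) F/v: [M T^-1] ≠ momentum [L M T^-1] ✗
(B) W/d: [L M T^-2] = force [L M T^-2] ✓
(C) F/A: [L^-1 M T^-2] = pressure [L^-1 M T^-2] ✓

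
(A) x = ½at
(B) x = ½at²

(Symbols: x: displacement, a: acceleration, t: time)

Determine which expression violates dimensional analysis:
(A)

(A) x = ½at: LHS [L], RHS [L T^-1] ✗
(B) x = ½at²: LHS [L], RHS [L] ✓

Expression (A) x = ½at is dimensionally incorrect.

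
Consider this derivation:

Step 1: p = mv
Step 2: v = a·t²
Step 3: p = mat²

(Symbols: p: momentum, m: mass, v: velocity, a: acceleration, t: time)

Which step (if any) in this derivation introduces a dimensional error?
Step 2

Step 1: p = mv → LHS [L M T^-1], RHS [L M T^-1] ✓
Step 2: v = a·t² → LHS [L T^-1], RHS [L] ✗

The first dimensional inconsistency appears in step 2: v = a·t²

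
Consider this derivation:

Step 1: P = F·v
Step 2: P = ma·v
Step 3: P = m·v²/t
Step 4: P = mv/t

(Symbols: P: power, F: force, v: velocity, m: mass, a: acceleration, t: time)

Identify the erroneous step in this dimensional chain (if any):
Step 4

Step 1: P = F·v → LHS [L^2 M T^-3], RHS [L^2 M T^-3] ✓
Step 2: P = ma·v → LHS [L^2 M T^-3], RHS [L^2 M T^-3] ✓
Step 3: P = m·v²/t → LHS [L^2 M T^-3], RHS [L^2 M T^-3] ✓
Step 4: P = mv/t → LHS [L^2 M T^-3], RHS [L M T^-2] ✗

The first dimensional inconsistency appears in step 4: P = mv/t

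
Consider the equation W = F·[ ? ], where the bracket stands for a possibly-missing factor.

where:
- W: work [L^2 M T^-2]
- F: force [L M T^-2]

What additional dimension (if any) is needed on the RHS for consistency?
[L] — length (e.g. a distance d)

W has dimensions [L^2 M T^-2]; F has dimensions [L M T^-2].
The bracketed factor must supply [L^2 M T^-2] / [L M T^-2] = [L].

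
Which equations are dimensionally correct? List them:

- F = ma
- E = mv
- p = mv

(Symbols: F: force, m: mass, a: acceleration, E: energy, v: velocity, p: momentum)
Dimensionally correct: F = ma, p = mv
Dimensionally incorrect: E = mv
Ordered (correct first, then incorrect): F = ma, p = mv, E = mv

- F = ma: LHS [L M T^-2], RHS [L M T^-2] → correct ✓
- E = mv: LHS [L^2 M T^-2], RHS [L M T^-1] → incorrect ✗
- p = mv: LHS [L M T^-1], RHS [L M T^-1] → correct ✓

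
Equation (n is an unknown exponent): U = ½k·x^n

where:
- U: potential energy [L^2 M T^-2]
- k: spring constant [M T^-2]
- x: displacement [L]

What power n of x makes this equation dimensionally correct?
n = 2

U has dimensions [L^2 M T^-2]; x has dimensions [L].
The rest of the RHS has dimensions [M T^-2], so x^n must supply [L^2].
With n = 2: ½k·x^2 has dimensions [L^2 M T^-2], matching the LHS ✓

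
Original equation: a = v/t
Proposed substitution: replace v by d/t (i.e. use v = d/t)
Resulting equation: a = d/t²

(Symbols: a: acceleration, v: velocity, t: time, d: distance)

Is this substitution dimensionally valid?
Yes

[v] = [L T^-1] and [d/t] = [L T^-1]. These match, so the substitution replaces a quantity by one of the same dimensions and the result a = d/t² has LHS [L T^-2] vs RHS [L T^-2] — still consistent.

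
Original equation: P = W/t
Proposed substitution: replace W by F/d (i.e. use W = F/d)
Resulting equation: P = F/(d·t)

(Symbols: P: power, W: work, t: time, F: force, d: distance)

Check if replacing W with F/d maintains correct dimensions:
No

[W] = [L^2 M T^-2] and [F/d] = [M T^-2]. These differ, so the substitution replaces a quantity by one of different dimensions and the result P = F/(d·t) has LHS [L^2 M T^-3] vs RHS [M T^-3] — inconsistent.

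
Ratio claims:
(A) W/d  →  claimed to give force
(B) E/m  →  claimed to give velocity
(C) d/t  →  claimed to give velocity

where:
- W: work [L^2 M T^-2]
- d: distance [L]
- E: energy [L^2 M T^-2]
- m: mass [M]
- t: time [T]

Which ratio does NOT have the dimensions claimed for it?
(B) E/m does not give velocity

(A) W/d: [L M T^-2] = force [L M T^-2] ✓
(B) E/m: [L^2 T^-2] ≠ velocity [L T^-1] ✗
(C) d/t: [L T^-1] = velocity [L T^-1] ✓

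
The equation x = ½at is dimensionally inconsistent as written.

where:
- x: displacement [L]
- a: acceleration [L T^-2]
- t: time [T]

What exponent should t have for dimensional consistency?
The exponent of t should be 2: x = ½at^2

The LHS x has dimensions [L]; t has dimensions [T].
As written, the RHS ½at (exponent 1 on t) has dimensions [L T^-1], which does not match.
With exponent 2, the RHS ½at^2 has dimensions [L], matching the LHS.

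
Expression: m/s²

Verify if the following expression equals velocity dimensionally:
No

The expression m/s² has dimensions [L T^-2], but velocity has dimensions [L T^-1].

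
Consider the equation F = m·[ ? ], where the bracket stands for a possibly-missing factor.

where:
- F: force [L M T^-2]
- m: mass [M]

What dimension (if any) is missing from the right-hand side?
[L T^-2] — acceleration (e.g. a)

F has dimensions [L M T^-2]; m has dimensions [M].
The bracketed factor must supply [L M T^-2] / [M] = [L T^-2].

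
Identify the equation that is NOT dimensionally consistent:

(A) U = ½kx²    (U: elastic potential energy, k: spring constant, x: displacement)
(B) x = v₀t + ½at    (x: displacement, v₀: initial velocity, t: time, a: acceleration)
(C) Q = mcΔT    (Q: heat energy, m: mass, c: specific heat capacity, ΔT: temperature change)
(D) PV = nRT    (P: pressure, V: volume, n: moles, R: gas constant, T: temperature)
(B) x = v₀t + ½at

The equation (B) x = v₀t + ½at is dimensionally incorrect.

LHS (x): [L]
RHS terms:
  - v₀t: [L] ✓
  - ½at: [L T^-1] ✗ (does not match LHS)

The dimensions do not match. The other three equations balance.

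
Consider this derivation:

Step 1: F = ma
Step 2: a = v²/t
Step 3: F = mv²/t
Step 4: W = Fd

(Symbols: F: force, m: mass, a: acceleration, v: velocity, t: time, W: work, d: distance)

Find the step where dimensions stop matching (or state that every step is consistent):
Step 2

Step 1: F = ma → LHS [L M T^-2], RHS [L M T^-2] ✓
Step 2: a = v²/t → LHS [L T^-2], RHS [L^2 T^-3] ✗

The first dimensional inconsistency appears in step 2: a = v²/t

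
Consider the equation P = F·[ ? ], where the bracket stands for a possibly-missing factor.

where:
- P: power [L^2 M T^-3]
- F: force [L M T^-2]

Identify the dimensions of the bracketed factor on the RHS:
[L T^-1] — velocity (e.g. v)

P has dimensions [L^2 M T^-3]; F has dimensions [L M T^-2].
The bracketed factor must supply [L^2 M T^-3] / [L M T^-2] = [L T^-1].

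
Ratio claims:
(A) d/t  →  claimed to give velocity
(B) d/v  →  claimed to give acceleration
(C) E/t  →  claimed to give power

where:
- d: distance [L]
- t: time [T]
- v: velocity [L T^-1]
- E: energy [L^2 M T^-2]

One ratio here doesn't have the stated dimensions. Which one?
(B) d/v does not give acceleration

(A) d/t: [L T^-1] = velocity [L T^-1] ✓
(B) d/v: [T] ≠ acceleration [L T^-2] ✗
(C) E/t: [L^2 M T^-3] = power [L^2 M T^-3] ✓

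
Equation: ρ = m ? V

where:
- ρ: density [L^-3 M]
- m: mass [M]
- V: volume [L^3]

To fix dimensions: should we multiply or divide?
division (÷): ρ = m ÷ V

ρ [L^-3 M]; m [M]; V [L^3].
m × V → [L^3 M] ✗
m ÷ V → [L^-3 M] ✓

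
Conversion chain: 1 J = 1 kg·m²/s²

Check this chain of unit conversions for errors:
The chain is correct (no errors).

Correct: Joule is defined as kg·m²/s²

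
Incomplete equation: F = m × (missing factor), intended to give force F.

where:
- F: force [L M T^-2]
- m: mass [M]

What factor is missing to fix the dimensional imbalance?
a (acceleration), dimensions [L T^-2]

F has dimensions [L M T^-2] and m has dimensions [M].
The missing factor must have dimensions [L M T^-2] / [M] = [L T^-2], i.e. acceleration (a).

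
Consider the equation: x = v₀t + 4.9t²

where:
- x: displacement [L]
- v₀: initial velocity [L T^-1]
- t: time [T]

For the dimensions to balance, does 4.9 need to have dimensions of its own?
Yes

x has dimensions [L], while t² alone has dimensions [T^2]. For the equation to balance, the factor 4.9 must carry dimensions [L T^-2] — it is a dimensional constant (a numerical value of a physical quantity with its units suppressed), not a pure number.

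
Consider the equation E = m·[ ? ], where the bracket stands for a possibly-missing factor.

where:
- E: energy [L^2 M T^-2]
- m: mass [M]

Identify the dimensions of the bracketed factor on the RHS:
[L^2 T^-2] — velocity squared (e.g. v²)

E has dimensions [L^2 M T^-2]; m has dimensions [M].
The bracketed factor must supply [L^2 M T^-2] / [M] = [L^2 T^-2].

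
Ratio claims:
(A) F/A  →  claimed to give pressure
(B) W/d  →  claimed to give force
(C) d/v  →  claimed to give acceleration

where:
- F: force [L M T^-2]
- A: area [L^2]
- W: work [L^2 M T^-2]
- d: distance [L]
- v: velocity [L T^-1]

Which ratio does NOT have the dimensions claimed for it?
(C) d/v does not give acceleration

(A) F/A: [L^-1 M T^-2] = pressure [L^-1 M T^-2] ✓
(B) W/d: [L M T^-2] = force [L M T^-2] ✓
(C) d/v: [T] ≠ acceleration [L T^-2] ✗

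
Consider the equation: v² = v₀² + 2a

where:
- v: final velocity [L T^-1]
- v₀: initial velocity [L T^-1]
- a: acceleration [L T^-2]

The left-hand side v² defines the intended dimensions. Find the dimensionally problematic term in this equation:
The term 2a

Checking each RHS term against the LHS:
- v₀²: [L^2 T^-2] — matches v² [L^2 T^-2] ✓
- 2a: [L T^-2] — does NOT match v² [L^2 T^-2] ✗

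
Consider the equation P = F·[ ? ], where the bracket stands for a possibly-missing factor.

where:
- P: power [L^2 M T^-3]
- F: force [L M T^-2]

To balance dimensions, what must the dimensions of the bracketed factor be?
[L T^-1] — velocity (e.g. v)

P has dimensions [L^2 M T^-3]; F has dimensions [L M T^-2].
The bracketed factor must supply [L^2 M T^-3] / [L M T^-2] = [L T^-1].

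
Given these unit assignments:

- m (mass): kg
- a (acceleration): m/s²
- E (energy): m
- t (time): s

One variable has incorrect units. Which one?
E

The variable E (energy) should have units J, not m.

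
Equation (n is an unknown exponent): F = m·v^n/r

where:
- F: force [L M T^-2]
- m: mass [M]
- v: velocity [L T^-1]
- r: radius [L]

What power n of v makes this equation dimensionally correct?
n = 2

F has dimensions [L M T^-2]; v has dimensions [L T^-1].
The rest of the RHS has dimensions [L^-1 M], so v^n must supply [L^2 T^-2].
With n = 2: m·v^2/r has dimensions [L M T^-2], matching the LHS ✓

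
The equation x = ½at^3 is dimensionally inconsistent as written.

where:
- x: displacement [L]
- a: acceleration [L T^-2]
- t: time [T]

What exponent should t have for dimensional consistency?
The exponent of t should be 2: x = ½at^2

The LHS x has dimensions [L]; t has dimensions [T].
As written, the RHS ½at^3 (exponent 3 on t) has dimensions [L T], which does not match.
With exponent 2, the RHS ½at^2 has dimensions [L], matching the LHS.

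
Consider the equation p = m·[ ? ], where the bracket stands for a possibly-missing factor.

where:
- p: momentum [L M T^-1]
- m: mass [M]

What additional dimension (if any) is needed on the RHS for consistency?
[L T^-1] — velocity (e.g. v)

p has dimensions [L M T^-1]; m has dimensions [M].
The bracketed factor must supply [L M T^-1] / [M] = [L T^-1].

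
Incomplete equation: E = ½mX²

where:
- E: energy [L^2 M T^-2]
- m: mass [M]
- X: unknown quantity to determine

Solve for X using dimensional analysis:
X = v (velocity), dimensions [L T^-1]

E has dimensions [L^2 M T^-2]; the rest of the RHS (½m) has dimensions [M].
So X² must have dimensions [L^2 T^-2], i.e. X has dimensions [L T^-1] — X = v (velocity).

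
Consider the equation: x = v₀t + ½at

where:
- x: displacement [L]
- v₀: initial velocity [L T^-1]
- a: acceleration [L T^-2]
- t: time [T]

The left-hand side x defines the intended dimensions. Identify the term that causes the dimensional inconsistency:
The term ½at

Checking each RHS term against the LHS:
- v₀t: [L] — matches x [L] ✓
- ½at: [L T^-1] — does NOT match x [L] ✗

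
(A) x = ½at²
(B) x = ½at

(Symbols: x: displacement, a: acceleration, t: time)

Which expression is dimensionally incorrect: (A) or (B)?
(B)

(A) x = ½at²: LHS [L], RHS [L] ✓
(B) x = ½at: LHS [L], RHS [L T^-1] ✗

Expression (B) x = ½at is dimensionally incorrect.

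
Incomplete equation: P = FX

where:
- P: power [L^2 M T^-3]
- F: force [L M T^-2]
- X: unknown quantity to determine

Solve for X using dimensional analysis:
X = v (velocity), dimensions [L T^-1]

P has dimensions [L^2 M T^-3]; the rest of the RHS (F) has dimensions [L M T^-2].
So X must have dimensions [L T^-1] — X = v (velocity).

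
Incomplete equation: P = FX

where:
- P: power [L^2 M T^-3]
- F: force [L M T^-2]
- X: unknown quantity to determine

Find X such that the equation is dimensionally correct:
X = v (velocity), dimensions [L T^-1]

P has dimensions [L^2 M T^-3]; the rest of the RHS (F) has dimensions [L M T^-2].
So X must have dimensions [L T^-1] — X = v (velocity).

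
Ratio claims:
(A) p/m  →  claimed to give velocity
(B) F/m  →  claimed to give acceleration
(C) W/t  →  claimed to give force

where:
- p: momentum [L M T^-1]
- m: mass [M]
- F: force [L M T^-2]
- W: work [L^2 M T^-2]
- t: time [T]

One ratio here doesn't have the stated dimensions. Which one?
(C) W/t does not give force

(A) p/m: [L T^-1] = velocity [L T^-1] ✓
(B) F/m: [L T^-2] = acceleration [L T^-2] ✓
(C) W/t: [L^2 M T^-3] ≠ force [L M T^-2] ✗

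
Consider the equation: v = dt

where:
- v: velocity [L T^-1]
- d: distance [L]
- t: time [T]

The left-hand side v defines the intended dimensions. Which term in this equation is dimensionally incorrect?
The right-hand side term dt

v has dimensions [L T^-1], but dt has dimensions [L T], so the term dt is dimensionally wrong for v.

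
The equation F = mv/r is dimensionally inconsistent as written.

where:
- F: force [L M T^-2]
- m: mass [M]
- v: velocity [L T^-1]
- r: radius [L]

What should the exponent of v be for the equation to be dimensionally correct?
The exponent of v should be 2: F = mv^2/r

The LHS F has dimensions [L M T^-2]; v has dimensions [L T^-1].
As written, the RHS mv/r (exponent 1 on v) has dimensions [M T^-1], which does not match.
With exponent 2, the RHS mv^2/r has dimensions [L M T^-2], matching the LHS.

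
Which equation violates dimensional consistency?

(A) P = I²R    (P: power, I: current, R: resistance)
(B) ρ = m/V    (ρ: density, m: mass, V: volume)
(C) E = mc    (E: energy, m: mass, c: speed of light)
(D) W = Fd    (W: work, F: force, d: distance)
(C) E = mc

The equation (C) E = mc is dimensionally incorrect.

LHS (E): [L^2 M T^-2]
RHS (mc): [L M T^-1] ✗

The dimensions do not match. The other three equations balance.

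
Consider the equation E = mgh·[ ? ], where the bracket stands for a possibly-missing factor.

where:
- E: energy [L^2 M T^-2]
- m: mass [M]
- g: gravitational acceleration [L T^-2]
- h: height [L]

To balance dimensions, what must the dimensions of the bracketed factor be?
Nothing is missing — the bracketed factor must be dimensionless.

E has dimensions [L^2 M T^-2] and mgh already has dimensions [L^2 M T^-2], so E = mgh is dimensionally complete.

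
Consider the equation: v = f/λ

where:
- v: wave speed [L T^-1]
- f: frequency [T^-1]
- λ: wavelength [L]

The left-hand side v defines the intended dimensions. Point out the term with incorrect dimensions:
The right-hand side term f/λ

v has dimensions [L T^-1], but f/λ has dimensions [L^-1 T^-1], so the term f/λ is dimensionally wrong for v.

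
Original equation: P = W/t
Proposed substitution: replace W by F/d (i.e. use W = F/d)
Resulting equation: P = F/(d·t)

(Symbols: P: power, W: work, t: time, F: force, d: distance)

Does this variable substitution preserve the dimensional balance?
No

[W] = [L^2 M T^-2] and [F/d] = [M T^-2]. These differ, so the substitution replaces a quantity by one of different dimensions and the result P = F/(d·t) has LHS [L^2 M T^-3] vs RHS [M T^-3] — inconsistent.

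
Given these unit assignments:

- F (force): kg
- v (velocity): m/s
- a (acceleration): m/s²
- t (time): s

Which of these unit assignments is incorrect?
F

The variable F (force) should have units N, not kg.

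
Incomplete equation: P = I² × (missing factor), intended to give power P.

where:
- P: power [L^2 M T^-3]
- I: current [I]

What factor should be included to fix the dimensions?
R (resistance), dimensions [I^-2 L^2 M T^-3]

P has dimensions [L^2 M T^-3] and I² has dimensions [I^2].
The missing factor must have dimensions [L^2 M T^-3] / [I^2] = [I^-2 L^2 M T^-3], i.e. resistance (R).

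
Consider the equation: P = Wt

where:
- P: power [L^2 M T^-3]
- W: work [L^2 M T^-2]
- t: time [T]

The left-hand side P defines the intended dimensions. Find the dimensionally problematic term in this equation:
The right-hand side term Wt

P has dimensions [L^2 M T^-3], but Wt has dimensions [L^2 M T^-1], so the term Wt is dimensionally wrong for P.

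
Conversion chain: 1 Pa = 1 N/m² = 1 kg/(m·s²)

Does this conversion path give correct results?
The chain is correct (no errors).

Correct: Pascal is Newton per square meter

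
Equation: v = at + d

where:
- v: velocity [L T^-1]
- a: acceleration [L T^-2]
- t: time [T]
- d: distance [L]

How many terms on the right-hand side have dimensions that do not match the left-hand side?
1

LHS v: [L T^-1]
- at: [L T^-1] ✓
- d: [L] ✗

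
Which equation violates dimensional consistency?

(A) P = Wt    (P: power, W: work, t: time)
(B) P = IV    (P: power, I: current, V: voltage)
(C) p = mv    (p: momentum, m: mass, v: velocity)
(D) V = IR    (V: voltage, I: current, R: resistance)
(A) P = Wt

The equation (A) P = Wt is dimensionally incorrect.

LHS (P): [L^2 M T^-3]
RHS (Wt): [L^2 M T^-1] ✗

The dimensions do not match. The other three equations balance.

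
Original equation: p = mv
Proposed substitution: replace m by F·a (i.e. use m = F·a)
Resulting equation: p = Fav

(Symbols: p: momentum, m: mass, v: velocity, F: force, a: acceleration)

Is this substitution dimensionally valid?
No

[m] = [M] and [F·a] = [L^2 M T^-4]. These differ, so the substitution replaces a quantity by one of different dimensions and the result p = Fav has LHS [L M T^-1] vs RHS [L^3 M T^-5] — inconsistent.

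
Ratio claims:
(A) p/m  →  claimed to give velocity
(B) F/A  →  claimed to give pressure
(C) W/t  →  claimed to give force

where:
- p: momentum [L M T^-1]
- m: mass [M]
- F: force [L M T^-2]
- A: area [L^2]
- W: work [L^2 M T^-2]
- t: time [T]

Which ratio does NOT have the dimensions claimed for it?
(C) W/t does not give force

(A) p/m: [L T^-1] = velocity [L T^-1] ✓
(B) F/A: [L^-1 M T^-2] = pressure [L^-1 M T^-2] ✓
(C) W/t: [L^2 M T^-3] ≠ force [L M T^-2] ✗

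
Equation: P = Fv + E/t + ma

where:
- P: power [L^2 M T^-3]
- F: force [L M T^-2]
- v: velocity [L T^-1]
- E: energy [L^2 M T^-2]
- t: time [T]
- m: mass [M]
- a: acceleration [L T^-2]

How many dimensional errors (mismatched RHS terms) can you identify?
1

LHS P: [L^2 M T^-3]
- Fv: [L^2 M T^-3] ✓
- E/t: [L^2 M T^-3] ✓
- ma: [L M T^-2] ✗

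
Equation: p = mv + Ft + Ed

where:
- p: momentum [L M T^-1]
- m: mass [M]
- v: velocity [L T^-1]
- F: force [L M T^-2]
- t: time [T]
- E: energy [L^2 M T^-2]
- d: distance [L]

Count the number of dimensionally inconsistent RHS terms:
1

LHS p: [L M T^-1]
- mv: [L M T^-1] ✓
- Ft: [L M T^-1] ✓
- Ed: [L^3 M T^-2] ✗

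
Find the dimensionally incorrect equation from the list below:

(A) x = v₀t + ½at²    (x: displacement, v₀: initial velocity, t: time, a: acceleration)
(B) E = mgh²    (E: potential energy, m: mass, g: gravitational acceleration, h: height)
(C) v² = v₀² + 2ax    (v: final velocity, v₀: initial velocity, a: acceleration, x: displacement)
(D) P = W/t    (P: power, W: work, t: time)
(B) E = mgh²

The equation (B) E = mgh² is dimensionally incorrect.

LHS (E): [L^2 M T^-2]
RHS (mgh²): [L^3 M T^-2] ✗

The dimensions do not match. The other three equations balance.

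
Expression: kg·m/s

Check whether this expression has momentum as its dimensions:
Yes

The expression kg·m/s has dimensions [L M T^-1], which is exactly momentum [L M T^-1].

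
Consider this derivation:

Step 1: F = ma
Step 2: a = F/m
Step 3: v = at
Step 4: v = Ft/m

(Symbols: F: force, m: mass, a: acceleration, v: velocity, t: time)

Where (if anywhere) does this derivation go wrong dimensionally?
No step introduces an error — all steps are dimensionally consistent.

Step 1: F = ma → LHS [L M T^-2], RHS [L M T^-2] ✓
Step 2: a = F/m → LHS [L T^-2], RHS [L T^-2] ✓
Step 3: v = at → LHS [L T^-1], RHS [L T^-1] ✓
Step 4: v = Ft/m → LHS [L T^-1], RHS [L T^-1] ✓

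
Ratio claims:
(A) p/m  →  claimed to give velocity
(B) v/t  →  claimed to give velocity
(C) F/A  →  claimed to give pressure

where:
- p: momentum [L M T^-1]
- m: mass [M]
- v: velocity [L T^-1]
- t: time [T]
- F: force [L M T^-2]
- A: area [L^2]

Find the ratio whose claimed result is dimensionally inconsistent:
(B) v/t does not give velocity

(A) p/m: [L T^-1] = velocity [L T^-1] ✓
(B) v/t: [L T^-2] ≠ velocity [L T^-1] ✗
(C) F/A: [L^-1 M T^-2] = pressure [L^-1 M T^-2] ✓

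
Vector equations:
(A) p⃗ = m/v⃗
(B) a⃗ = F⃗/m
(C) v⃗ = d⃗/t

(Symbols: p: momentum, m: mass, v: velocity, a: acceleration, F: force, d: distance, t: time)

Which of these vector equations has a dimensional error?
(A) p⃗ = m/v⃗

(A) p⃗ = m/v⃗: LHS [L M T^-1], RHS [L^-1 M T] ✗ — momentum is mass times velocity; should be mv⃗ (and division by a vector is undefined)
(B) a⃗ = F⃗/m: LHS [L T^-2], RHS [L T^-2] ✓ — force (vector) divided by mass (scalar)
(C) v⃗ = d⃗/t: LHS [L T^-1], RHS [L T^-1] ✓ — displacement (vector) divided by time (scalar)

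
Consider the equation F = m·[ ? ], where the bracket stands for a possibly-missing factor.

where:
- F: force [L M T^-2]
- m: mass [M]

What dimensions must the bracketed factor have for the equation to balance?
[L T^-2] — acceleration (e.g. a)

F has dimensions [L M T^-2]; m has dimensions [M].
The bracketed factor must supply [L M T^-2] / [M] = [L T^-2].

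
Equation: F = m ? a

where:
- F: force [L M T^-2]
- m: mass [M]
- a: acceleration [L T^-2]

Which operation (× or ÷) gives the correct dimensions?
multiplication (×): F = m × a

F [L M T^-2]; m [M]; a [L T^-2].
m × a → [L M T^-2] ✓
m ÷ a → [L^-1 M T^2] ✗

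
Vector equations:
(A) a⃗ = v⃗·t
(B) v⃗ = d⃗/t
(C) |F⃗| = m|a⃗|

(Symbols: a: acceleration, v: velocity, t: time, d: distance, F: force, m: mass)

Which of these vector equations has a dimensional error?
(A) a⃗ = v⃗·t

(A) a⃗ = v⃗·t: LHS [L T^-2], RHS [L] ✗ — acceleration is velocity per time; should be v⃗/t
(B) v⃗ = d⃗/t: LHS [L T^-1], RHS [L T^-1] ✓ — displacement (vector) divided by time (scalar)
(C) |F⃗| = m|a⃗|: LHS [L M T^-2], RHS [L M T^-2] ✓ — magnitudes of vectors are scalars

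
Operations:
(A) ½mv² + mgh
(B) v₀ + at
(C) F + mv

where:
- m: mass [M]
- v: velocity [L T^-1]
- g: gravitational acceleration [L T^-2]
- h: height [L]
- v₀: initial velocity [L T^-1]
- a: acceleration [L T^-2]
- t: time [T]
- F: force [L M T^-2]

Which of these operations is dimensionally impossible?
(C) F + mv

(A) ½mv² + mgh: ½mv² [L^2 M T^-2] and mgh [L^2 M T^-2] — same dimensions ✓
(B) v₀ + at: v₀ [L T^-1] and at [L T^-1] — same dimensions ✓
(C) F + mv: F [L M T^-2] and mv [L M T^-1] — different dimensions cannot be added/subtracted ✗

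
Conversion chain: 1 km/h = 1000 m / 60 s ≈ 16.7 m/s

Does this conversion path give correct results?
The chain is incorrect (it contains an error).

Incorrect: 1 h = 3600 s, not 60 s (1 km/h ≈ 0.278 m/s)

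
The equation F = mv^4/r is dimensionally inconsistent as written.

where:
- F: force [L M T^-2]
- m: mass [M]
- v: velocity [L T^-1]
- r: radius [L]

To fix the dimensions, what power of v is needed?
The exponent of v should be 2: F = mv^2/r

The LHS F has dimensions [L M T^-2]; v has dimensions [L T^-1].
As written, the RHS mv^4/r (exponent 4 on v) has dimensions [L^3 M T^-4], which does not match.
With exponent 2, the RHS mv^2/r has dimensions [L M T^-2], matching the LHS.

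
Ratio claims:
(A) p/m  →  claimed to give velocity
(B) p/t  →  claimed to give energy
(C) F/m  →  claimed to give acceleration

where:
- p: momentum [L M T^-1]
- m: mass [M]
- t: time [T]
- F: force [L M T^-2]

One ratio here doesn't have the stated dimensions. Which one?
(B) p/t does not give energy

(A) p/m: [L T^-1] = velocity [L T^-1] ✓
(B) p/t: [L M T^-2] ≠ energy [L^2 M T^-2] ✗
(C) F/m: [L T^-2] = acceleration [L T^-2] ✓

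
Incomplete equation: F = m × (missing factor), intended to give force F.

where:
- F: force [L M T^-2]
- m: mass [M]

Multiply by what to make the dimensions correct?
a (acceleration), dimensions [L T^-2]

F has dimensions [L M T^-2] and m has dimensions [M].
The missing factor must have dimensions [L M T^-2] / [M] = [L T^-2], i.e. acceleration (a).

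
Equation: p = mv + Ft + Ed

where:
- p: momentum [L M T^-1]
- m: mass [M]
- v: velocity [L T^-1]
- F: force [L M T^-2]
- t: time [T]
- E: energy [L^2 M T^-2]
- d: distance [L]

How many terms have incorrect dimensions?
1

LHS p: [L M T^-1]
- mv: [L M T^-1] ✓
- Ft: [L M T^-1] ✓
- Ed: [L^3 M T^-2] ✗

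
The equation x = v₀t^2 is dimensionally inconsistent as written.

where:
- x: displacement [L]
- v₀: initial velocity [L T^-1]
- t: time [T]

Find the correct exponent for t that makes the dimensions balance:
The exponent of t should be 1: x = v₀t

The LHS x has dimensions [L]; t has dimensions [T].
As written, the RHS v₀t^2 (exponent 2 on t) has dimensions [L T], which does not match.
With exponent 1, the RHS v₀t has dimensions [L], matching the LHS.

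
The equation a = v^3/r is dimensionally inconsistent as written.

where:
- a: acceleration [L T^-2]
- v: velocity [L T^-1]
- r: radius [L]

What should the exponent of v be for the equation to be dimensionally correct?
The exponent of v should be 2: a = v^2/r

The LHS a has dimensions [L T^-2]; v has dimensions [L T^-1].
As written, the RHS v^3/r (exponent 3 on v) has dimensions [L^2 T^-3], which does not match.
With exponent 2, the RHS v^2/r has dimensions [L T^-2], matching the LHS.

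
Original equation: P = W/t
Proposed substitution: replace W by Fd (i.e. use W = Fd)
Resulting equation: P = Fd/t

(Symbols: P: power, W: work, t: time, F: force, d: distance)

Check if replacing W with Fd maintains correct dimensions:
Yes

[W] = [L^2 M T^-2] and [Fd] = [L^2 M T^-2]. These match, so the substitution replaces a quantity by one of the same dimensions and the result P = Fd/t has LHS [L^2 M T^-3] vs RHS [L^2 M T^-3] — still consistent.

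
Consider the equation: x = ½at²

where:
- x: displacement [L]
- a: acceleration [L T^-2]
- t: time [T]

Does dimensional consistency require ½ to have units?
No

x has dimensions [L] and at² already has dimensions [L], so the equation balances without ½ contributing any dimensions. ½ is a pure (dimensionless) number; changing or removing it would not affect dimensional consistency.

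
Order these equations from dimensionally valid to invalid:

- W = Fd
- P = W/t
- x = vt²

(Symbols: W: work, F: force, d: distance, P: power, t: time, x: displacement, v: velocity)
Dimensionally correct: W = Fd, P = W/t
Dimensionally incorrect: x = vt²
Ordered (correct first, then incorrect): W = Fd, P = W/t, x = vt²

- W = Fd: LHS [L^2 M T^-2], RHS [L^2 M T^-2] → correct ✓
- P = W/t: LHS [L^2 M T^-3], RHS [L^2 M T^-3] → correct ✓
- x = vt²: LHS [L], RHS [L T] → incorrect ✗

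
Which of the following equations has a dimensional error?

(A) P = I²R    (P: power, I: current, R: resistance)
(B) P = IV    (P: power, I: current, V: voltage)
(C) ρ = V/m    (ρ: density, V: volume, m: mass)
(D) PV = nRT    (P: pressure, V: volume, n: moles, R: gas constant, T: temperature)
(C) ρ = V/m

The equation (C) ρ = V/m is dimensionally incorrect.

LHS (ρ): [L^-3 M]
RHS (V/m): [L^3 M^-1] ✗

The dimensions do not match. The other three equations balance.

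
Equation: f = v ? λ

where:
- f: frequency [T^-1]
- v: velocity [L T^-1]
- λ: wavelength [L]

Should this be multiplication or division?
division (÷): f = v ÷ λ

f [T^-1]; v [L T^-1]; λ [L].
v × λ → [L^2 T^-1] ✗
v ÷ λ → [T^-1] ✓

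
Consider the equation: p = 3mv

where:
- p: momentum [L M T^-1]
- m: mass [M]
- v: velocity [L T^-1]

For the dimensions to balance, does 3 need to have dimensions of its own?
No

p has dimensions [L M T^-1] and mv already has dimensions [L M T^-1], so the equation balances without 3 contributing any dimensions. 3 is a pure (dimensionless) number; changing or removing it would not affect dimensional consistency.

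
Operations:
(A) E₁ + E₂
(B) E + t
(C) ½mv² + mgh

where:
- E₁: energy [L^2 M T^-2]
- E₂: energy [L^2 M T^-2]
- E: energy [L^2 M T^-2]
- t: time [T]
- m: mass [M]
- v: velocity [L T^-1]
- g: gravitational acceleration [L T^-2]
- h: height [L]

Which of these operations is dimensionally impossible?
(B) E + t

(A) E₁ + E₂: E₁ [L^2 M T^-2] and E₂ [L^2 M T^-2] — same dimensions ✓
(B) E + t: E [L^2 M T^-2] and t [T] — different dimensions cannot be added/subtracted ✗
(C) ½mv² + mgh: ½mv² [L^2 M T^-2] and mgh [L^2 M T^-2] — same dimensions ✓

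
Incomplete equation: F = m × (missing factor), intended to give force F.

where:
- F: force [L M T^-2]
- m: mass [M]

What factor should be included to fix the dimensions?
a (acceleration), dimensions [L T^-2]

F has dimensions [L M T^-2] and m has dimensions [M].
The missing factor must have dimensions [L M T^-2] / [M] = [L T^-2], i.e. acceleration (a).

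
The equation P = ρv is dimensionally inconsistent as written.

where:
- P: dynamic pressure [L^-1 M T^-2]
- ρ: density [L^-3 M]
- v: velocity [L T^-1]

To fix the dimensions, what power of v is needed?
The exponent of v should be 2: P = ρv^2

The LHS P has dimensions [L^-1 M T^-2]; v has dimensions [L T^-1].
As written, the RHS ρv (exponent 1 on v) has dimensions [L^-2 M T^-1], which does not match.
With exponent 2, the RHS ρv^2 has dimensions [L^-1 M T^-2], matching the LHS.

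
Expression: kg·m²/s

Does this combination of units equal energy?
No

The expression kg·m²/s has dimensions [L^2 M T^-1], but energy has dimensions [L^2 M T^-2].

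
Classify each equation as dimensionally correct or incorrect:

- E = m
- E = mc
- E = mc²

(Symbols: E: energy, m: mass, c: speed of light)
Dimensionally correct: E = mc²
Dimensionally incorrect: E = m, E = mc
Ordered (correct first, then incorrect): E = mc², E = m, E = mc

- E = m: LHS [L^2 M T^-2], RHS [M] → incorrect ✗
- E = mc: LHS [L^2 M T^-2], RHS [L M T^-1] → incorrect ✗
- E = mc²: LHS [L^2 M T^-2], RHS [L^2 M T^-2] → correct ✓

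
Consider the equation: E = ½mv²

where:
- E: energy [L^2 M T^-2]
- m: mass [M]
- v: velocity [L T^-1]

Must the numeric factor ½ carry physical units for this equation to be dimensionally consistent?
No

E has dimensions [L^2 M T^-2] and mv² already has dimensions [L^2 M T^-2], so the equation balances without ½ contributing any dimensions. ½ is a pure (dimensionless) number; changing or removing it would not affect dimensional consistency.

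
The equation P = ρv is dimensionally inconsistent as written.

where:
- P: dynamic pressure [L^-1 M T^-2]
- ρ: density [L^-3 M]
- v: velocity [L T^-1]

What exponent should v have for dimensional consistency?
The exponent of v should be 2: P = ρv^2

The LHS P has dimensions [L^-1 M T^-2]; v has dimensions [L T^-1].
As written, the RHS ρv (exponent 1 on v) has dimensions [L^-2 M T^-1], which does not match.
With exponent 2, the RHS ρv^2 has dimensions [L^-1 M T^-2], matching the LHS.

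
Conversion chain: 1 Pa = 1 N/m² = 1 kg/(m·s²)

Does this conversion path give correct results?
The chain is correct (no errors).

Correct: Pascal is Newton per square meter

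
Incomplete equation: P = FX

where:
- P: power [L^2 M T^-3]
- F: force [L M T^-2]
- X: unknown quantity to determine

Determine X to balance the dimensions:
X = v (velocity), dimensions [L T^-1]

P has dimensions [L^2 M T^-3]; the rest of the RHS (F) has dimensions [L M T^-2].
So X must have dimensions [L T^-1] — X = v (velocity).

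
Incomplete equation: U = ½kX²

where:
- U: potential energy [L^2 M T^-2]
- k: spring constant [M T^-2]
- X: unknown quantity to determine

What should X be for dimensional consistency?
X = x (displacement), dimensions [L]

U has dimensions [L^2 M T^-2]; the rest of the RHS (½k) has dimensions [M T^-2].
So X² must have dimensions [L^2], i.e. X has dimensions [L] — X = x (displacement).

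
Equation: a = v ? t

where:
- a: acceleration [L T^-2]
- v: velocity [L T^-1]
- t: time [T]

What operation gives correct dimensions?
division (÷): a = v ÷ t

a [L T^-2]; v [L T^-1]; t [T].
v × t → [L] ✗
v ÷ t → [L T^-2] ✓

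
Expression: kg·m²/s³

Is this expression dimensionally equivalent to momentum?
No

The expression kg·m²/s³ has dimensions [L^2 M T^-3], but momentum has dimensions [L M T^-1].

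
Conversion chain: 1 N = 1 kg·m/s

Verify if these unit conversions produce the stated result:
The chain is incorrect (it contains an error).

Incorrect: Newton is kg·m/s², not kg·m/s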